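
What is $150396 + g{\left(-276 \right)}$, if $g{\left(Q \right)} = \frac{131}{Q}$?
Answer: $\frac{41509165}{276} \approx 1.504 \cdot 10^{5}$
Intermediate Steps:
$150396 + g{\left(-276 \right)} = 150396 + \frac{131}{-276} = 150396 + 131 \left(- \frac{1}{276}\right) = 150396 - \frac{131}{276} = \frac{41509165}{276}$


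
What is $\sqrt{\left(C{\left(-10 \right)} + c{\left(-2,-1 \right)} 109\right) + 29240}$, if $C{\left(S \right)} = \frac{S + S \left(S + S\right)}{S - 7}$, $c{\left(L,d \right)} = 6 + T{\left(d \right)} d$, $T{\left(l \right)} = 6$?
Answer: $\frac{3 \sqrt{938570}}{17} \approx 170.96$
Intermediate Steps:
$c{\left(L,d \right)} = 6 + 6 d$
$C{\left(S \right)} = \frac{S + 2 S^{2}}{-7 + S}$ ($C{\left(S \right)} = \frac{S + S 2 S}{-7 + S} = \frac{S + 2 S^{2}}{-7 + S}$)
$\sqrt{\left(C{\left(-10 \right)} + c{\left(-2,-1 \right)} 109\right) + 29240} = \sqrt{\left(- \frac{10 \left(1 + 2 \left(-10\right)\right)}{-7 - 10} + \left(6 + 6 \left(-1\right)\right) 109\right) + 29240} = \sqrt{\left(- \frac{10 \left(1 - 20\right)}{-17} + \left(6 - 6\right) 109\right) + 29240} = \sqrt{\left(\left(-10\right) \left(- \frac{1}{17}\right) \left(-19\right) + 0 \cdot 109\right) + 29240} = \sqrt{\left(- \frac{190}{17} + 0\right) + 29240} = \sqrt{- \frac{190}{17} + 29240} = \sqrt{\frac{496890}{17}} = \frac{3 \sqrt{938570}}{17}$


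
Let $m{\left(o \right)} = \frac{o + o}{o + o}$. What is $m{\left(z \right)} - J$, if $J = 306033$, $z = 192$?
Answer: $-306032$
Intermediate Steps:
$m{\left(o \right)} = 1$ ($m{\left(o \right)} = \frac{2 o}{2 o} = 2 o \frac{1}{2 o} = 1$)
$m{\left(z \right)} - J = 1 - 306033 = -306032$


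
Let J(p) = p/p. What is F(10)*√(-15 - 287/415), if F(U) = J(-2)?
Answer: 4*I*√168905/415 ≈ 3.9613*I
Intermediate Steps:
J(p) = 1
F(U) = 1
F(10)*√(-15 - 287/415) = 1*√(-15 - 287/415) = 1*√(-6512/415) = 1*(4*I*√168905/415) = 4*I*√168905/415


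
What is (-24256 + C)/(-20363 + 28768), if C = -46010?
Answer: -70266/8405 ≈ -8.3600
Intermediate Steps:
(-24256 + C)/(-20363 + 28768) = (-24256 - 46010)/(-20363 + 28768) = -70266/8405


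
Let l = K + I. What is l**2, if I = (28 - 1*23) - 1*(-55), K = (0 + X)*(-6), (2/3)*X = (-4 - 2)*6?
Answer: 147456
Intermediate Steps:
X = -54 (X = 3*((-4 - 2)*6)/2 = 3*(-6*6)/2 = (3/2)*(-36) = -54)
K = 324 (K = (0 - 54)*(-6) = -54*(-6) = 324)
I = 60 (I = (28 - 23) + 55 = 5 + 55 = 60)
l = 384 (l = 324 + 60 = 384)
l**2 = 384**2 = 147456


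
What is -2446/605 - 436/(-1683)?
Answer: -350258/92565 ≈ -3.7839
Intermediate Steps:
-2446/605 - 436/(-1683) = -2446*1/605 - 436*(-1/1683) = -2446/605 + 436/1683 = -350258/92565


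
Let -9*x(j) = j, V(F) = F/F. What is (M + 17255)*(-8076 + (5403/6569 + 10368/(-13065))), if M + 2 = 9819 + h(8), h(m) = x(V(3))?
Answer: -18763851594536431/85823985 ≈ -2.1863e+8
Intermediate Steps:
V(F) = 1
x(j) = -j/9
h(m) = -1/9 (h(m) = -1/9*1 = -1/9)
M = 88352/9 (M = -2 + (9819 - 1/9) = -2 + 88370/9 = 88352/9 ≈ 9816.9)
(M + 17255)*(-8076 + (5403/6569 + 10368/(-13065))) = (88352/9 + 17255)*(-8076 + (5403/6569 + 10368/(-13065))) = 243647*(-8076 + (5403*(1/6569) + 10368*(-1/13065)))/9 = 243647*(-8076 + (5403/6569 - 3456/4355))/9 = 243647*(-8076 + 827601/28607995)/9 = (243647/9)*(-231037340019/28607995) = -18763851594536431/85823985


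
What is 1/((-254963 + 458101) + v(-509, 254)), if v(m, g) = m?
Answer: 1/202629 ≈ 4.9351e-6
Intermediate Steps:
1/((-254963 + 458101) + v(-509, 254)) = 1/((-254963 + 458101) - 509) = 1/(203138 - 509) = 1/202629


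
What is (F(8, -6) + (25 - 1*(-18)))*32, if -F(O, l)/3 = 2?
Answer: 1184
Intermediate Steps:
F(O, l) = -6 (F(O, l) = -3*2 = -6)
(F(8, -6) + (25 - 1*(-18)))*32 = (-6 + (25 - 1*(-18)))*32 = (-6 + (25 + 18))*32 = (-6 + 43)*32 = 37*32 = 1184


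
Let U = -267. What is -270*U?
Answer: 72090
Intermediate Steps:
-270*U = -270*(-267) = 72090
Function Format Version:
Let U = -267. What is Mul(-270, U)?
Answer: 72090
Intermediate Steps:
Mul(-270, U) = Mul(-270, -267) = 72090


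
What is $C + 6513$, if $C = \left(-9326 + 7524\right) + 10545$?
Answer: $15256$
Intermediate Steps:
$C = 8743$ ($C = -1802 + 10545 = 8743$)
$C + 6513 = 8743 + 6513 = 15256$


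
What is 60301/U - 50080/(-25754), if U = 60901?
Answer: 2301457017/784222177 ≈ 2.9347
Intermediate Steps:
60301/U - 50080/(-25754) = 60301/60901 - 50080/(-25754) = 60301*(1/60901) - 50080*(-1/25754) = 60301/60901 + 25040/12877 = 2301457017/784222177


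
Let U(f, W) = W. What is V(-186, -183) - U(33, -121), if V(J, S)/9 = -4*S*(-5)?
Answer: -32819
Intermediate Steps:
V(J, S) = 180*S (V(J, S) = 9*(-4*S*(-5)) = 9*(20*S) = 180*S)
V(-186, -183) - U(33, -121) = 180*(-183) - 1*(-121) = -32940 + 121 = -32819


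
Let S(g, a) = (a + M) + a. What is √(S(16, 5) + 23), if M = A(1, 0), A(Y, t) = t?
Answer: √33 ≈ 5.7446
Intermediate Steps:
M = 0
S(g, a) = 2*a (S(g, a) = (a + 0) + a = a + a = 2*a)
√(S(16, 5) + 23) = √(2*5 + 23) = √(10 + 23) = √33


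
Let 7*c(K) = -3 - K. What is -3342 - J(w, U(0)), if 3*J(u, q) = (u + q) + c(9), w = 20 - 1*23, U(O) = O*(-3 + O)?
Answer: -23383/7 ≈ -3340.4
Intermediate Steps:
w = -3 (w = 20 - 23 = -3)
c(K) = -3/7 - K/7 (c(K) = (-3 - K)/7 = -3/7 - K/7)
J(u, q) = -4/7 + q/3 + u/3 (J(u, q) = ((u + q) + (-3/7 - 1/7*9))/3 = ((q + u) + (-3/7 - 9/7))/3 = ((q + u) - 12/7)/3 = (-12/7 + q + u)/3 = -4/7 + q/3 + u/3)
-3342 - J(w, U(0)) = -3342 - (-4/7 + (0*(-3 + 0))/3 + (1/3)*(-3)) = -3342 - (-4/7 + (0*(-3))/3 - 1) = -3342 - (-4/7 + (1/3)*0 - 1) = -3342 - (-4/7 + 0 - 1) = -3342 - 1*(-11/7) = -3342 + 11/7 = -23383/7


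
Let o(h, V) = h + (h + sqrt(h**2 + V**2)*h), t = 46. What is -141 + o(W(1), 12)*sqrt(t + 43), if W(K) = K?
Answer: -141 + sqrt(89)*(2 + sqrt(145)) ≈ -8.5319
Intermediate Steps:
o(h, V) = 2*h + h*sqrt(V**2 + h**2) (o(h, V) = h + (h + sqrt(V**2 + h**2)*h) = h + (h + h*sqrt(V**2 + h**2)) = 2*h + h*sqrt(V**2 + h**2))
-141 + o(W(1), 12)*sqrt(t + 43) = -141 + (1*(2 + sqrt(12**2 + 1**2)))*sqrt(46 + 43) = -141 + (1*(2 + sqrt(144 + 1)))*sqrt(89) = -141 + (1*(2 + sqrt(145)))*sqrt(89) = -141 + (2 + sqrt(145))*sqrt(89) = -141 + sqrt(89)*(2 + sqrt(145))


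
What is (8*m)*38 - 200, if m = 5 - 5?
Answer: -200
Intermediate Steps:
m = 0
(8*m)*38 - 200 = (8*0)*38 - 200 = 0*38 - 200 = 0 - 200 = -200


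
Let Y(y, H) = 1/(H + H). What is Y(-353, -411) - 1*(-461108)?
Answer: 379030775/822 ≈ 4.6111e+5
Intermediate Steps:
Y(y, H) = 1/(2*H)
Y(-353, -411) - 1*(-461108) = (1/2)/(-411) - 1*(-461108) = (1/2)*(-1/411) + 461108 = -1/822 + 461108 = 379030775/822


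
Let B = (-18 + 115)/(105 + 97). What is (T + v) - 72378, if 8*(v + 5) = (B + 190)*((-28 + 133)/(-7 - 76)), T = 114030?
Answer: 5581988731/134128 ≈ 41617.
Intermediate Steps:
B = 97/202 ≈ 0.48020
v = -4710725/134128 (v = -5 + ((97/202 + 190)*((-28 + 133)/(-7 - 76)))/8 = -5 + (38477*(105/(-83))/202)/8 = -5 + (38477*(105*(-1/83))/202)/8 = -5 + ((38477/202)*(-105/83))/8 = -5 + (⅛)*(-4040085/16766) = -5 - 4040085/134128 = -4710725/134128 ≈ -35.121)
(T + v) - 72378 = (114030 - 4710725/134128) - 72378 = 15289905115/134128 - 72378 = 5581988731/134128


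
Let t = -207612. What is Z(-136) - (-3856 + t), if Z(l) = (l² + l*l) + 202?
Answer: 248662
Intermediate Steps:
Z(l) = 202 + 2*l² (Z(l) = (l² + l²) + 202 = 2*l² + 202 = 202 + 2*l²)
Z(-136) - (-3856 + t) = (202 + 2*(-136)²) - (-3856 - 207612) = (202 + 2*18496) - 1*(-211468) = (202 + 36992) + 211468 = 37194 + 211468 = 248662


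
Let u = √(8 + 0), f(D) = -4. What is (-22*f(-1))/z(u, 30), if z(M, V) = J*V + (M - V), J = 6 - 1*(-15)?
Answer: 6600/44999 - 22*√2/44999 ≈ 0.14598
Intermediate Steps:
J = 21 (J = 6 + 15 = 21)
u = 2*√2 (u = √8 = 2*√2 ≈ 2.8284)
z(M, V) = M + 20*V (z(M, V) = 21*V + (M - V) = M + 20*V)
(-22*f(-1))/z(u, 30) = (-22*(-4))/(2*√2 + 20*30) = 88/(2*√2 + 600) = 88/(600 + 2*√2)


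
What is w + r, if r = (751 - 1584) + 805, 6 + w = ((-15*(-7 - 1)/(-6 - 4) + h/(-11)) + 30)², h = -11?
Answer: 327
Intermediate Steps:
w = 355 (w = -6 + ((-15*(-7 - 1)/(-6 - 4) - 11/(-11)) + 30)² = -6 + ((-15/((-10/(-8))) - 11*(-1/11)) + 30)² = -6 + ((-15/((-10*(-⅛))) + 1) + 30)² = -6 + ((-15/5/4 + 1) + 30)² = -6 + ((-15*⅘ + 1) + 30)² = -6 + ((-12 + 1) + 30)² = -6 + (-11 + 30)² = -6 + 19² = -6 + 361 = 355)
r = -28 (r = -833 + 805 = -28)
w + r = 355 - 28 = 327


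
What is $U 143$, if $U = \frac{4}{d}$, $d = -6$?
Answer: $- \frac{286}{3} \approx -95.333$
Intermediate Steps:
$U = - \frac{2}{3}$ ($U = \frac{4}{-6} = 4 \left(- \frac{1}{6}\right) = - \frac{2}{3} \approx -0.66667$)
$U 143 = \left(- \frac{2}{3}\right) 143 = - \frac{286}{3}$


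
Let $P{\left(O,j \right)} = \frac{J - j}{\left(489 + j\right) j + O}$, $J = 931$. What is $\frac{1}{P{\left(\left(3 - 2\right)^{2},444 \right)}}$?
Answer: $\frac{414253}{487} \approx 850.62$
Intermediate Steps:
$P{\left(O,j \right)} = \frac{931 - j}{O + j \left(489 + j\right)}$ ($P{\left(O,j \right)} = \frac{931 - j}{\left(489 + j\right) j + O} = \frac{931 - j}{j \left(489 + j\right) + O} = \frac{931 - j}{O + j \left(489 + j\right)}$)
$\frac{1}{P{\left(\left(3 - 2\right)^{2},444 \right)}} = \frac{1}{\frac{1}{\left(3 - 2\right)^{2} + 444^{2} + 489 \cdot 444} \left(931 - 444\right)} = \frac{1}{\frac{1}{1^{2} + 197136 + 217116} \left(931 - 444\right)} = \frac{1}{\frac{1}{1 + 197136 + 217116} \cdot 487} = \frac{1}{\frac{1}{414253} \cdot 487} = \frac{1}{\frac{487}{414253}} = \frac{414253}{487}$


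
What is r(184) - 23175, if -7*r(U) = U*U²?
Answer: -6391729/7 ≈ -9.1310e+5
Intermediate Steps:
r(U) = -U³/7 (r(U) = -U*U²/7 = -U³/7)
r(184) - 23175 = -⅐*184³ - 23175 = -⅐*6229504 - 23175 = -6229504/7 - 23175 = -6391729/7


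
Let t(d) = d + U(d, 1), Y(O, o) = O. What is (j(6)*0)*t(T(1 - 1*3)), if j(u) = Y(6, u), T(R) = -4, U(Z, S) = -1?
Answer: 0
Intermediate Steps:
j(u) = 6
t(d) = -1 + d (t(d) = d - 1 = -1 + d)
(j(6)*0)*t(T(1 - 1*3)) = (6*0)*(-1 - 4) = 0*(-5) = 0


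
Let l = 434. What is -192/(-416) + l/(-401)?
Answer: -3236/5213 ≈ -0.62076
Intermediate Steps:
-192/(-416) + l/(-401) = -192/(-416) + 434/(-401) = -192*(-1/416) + 434*(-1/401) = 6/13 - 434/401 = -3236/5213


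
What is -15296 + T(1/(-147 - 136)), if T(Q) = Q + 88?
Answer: -4303865/283 ≈ -15208.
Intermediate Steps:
T(Q) = 88 + Q
-15296 + T(1/(-147 - 136)) = -15296 + (88 + 1/(-147 - 136)) = -15296 + (88 + 1/(-283)) = -15296 + (88 - 1/283) = -15296 + 24903/283 = -4303865/283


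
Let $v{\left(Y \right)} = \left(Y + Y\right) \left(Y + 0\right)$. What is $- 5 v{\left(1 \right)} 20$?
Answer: $-200$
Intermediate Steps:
$v{\left(Y \right)} = 2 Y^{2}$ ($v{\left(Y \right)} = 2 Y Y = 2 Y^{2}$)
$- 5 v{\left(1 \right)} 20 = - 5 \cdot 2 \cdot 1^{2} \cdot 20 = - 5 \cdot 2 \cdot 1 \cdot 20 = \left(-5\right) 2 \cdot 20 = \left(-10\right) 20 = -200$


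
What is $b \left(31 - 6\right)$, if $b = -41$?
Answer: $-1025$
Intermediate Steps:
$b \left(31 - 6\right) = - 41 \left(31 - 6\right) = \left(-41\right) 25 = -1025$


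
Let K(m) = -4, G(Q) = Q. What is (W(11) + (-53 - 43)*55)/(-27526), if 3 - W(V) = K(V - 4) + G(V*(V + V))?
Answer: 5515/27526 ≈ 0.20036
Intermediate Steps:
W(V) = 7 - 2*V² (W(V) = 3 - (-4 + V*(V + V)) = 3 - (-4 + V*(2*V)) = 3 - (-4 + 2*V²) = 3 + (4 - 2*V²) = 7 - 2*V²)
(W(11) + (-53 - 43)*55)/(-27526) = ((7 - 2*11²) + (-53 - 43)*55)/(-27526) = ((7 - 2*121) - 96*55)*(-1/27526) = ((7 - 242) - 5280)*(-1/27526) = (-235 - 5280)*(-1/27526) = -5515*(-1/27526) = 5515/27526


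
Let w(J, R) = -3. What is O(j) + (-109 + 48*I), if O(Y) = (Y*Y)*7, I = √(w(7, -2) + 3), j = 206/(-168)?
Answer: -99263/1008 ≈ -98.475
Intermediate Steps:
j = -103/84 (j = 206*(-1/168) = -103/84 ≈ -1.2262)
I = 0 (I = √(-3 + 3) = √0 = 0)
O(Y) = 7*Y² (O(Y) = Y²*7 = 7*Y²)
O(j) + (-109 + 48*I) = 7*(-103/84)² + (-109 + 48*0) = 7*(10609/7056) + (-109 + 0) = 10609/1008 - 109 = -99263/1008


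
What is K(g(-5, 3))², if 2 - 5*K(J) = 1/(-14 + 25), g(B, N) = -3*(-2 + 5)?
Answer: 441/3025 ≈ 0.14579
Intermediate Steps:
g(B, N) = -9 (g(B, N) = -3*3 = -9)
K(J) = 21/55 (K(J) = ⅖ - 1/(5*(-14 + 25)) = ⅖ - ⅕/11 = ⅖ - ⅕*1/11 = ⅖ - 1/55 = 21/55)
K(g(-5, 3))² = (21/55)² = 441/3025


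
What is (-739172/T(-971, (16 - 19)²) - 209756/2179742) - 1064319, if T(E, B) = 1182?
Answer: -685945377040063/644113761 ≈ -1.0649e+6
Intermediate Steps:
(-739172/T(-971, (16 - 19)²) - 209756/2179742) - 1064319 = (-739172/1182 - 209756/2179742) - 1064319 = (-739172*1/1182 - 209756*1/2179742) - 1064319 = (-369586/591 - 104878/1089871) - 1064319 = -402863046304/644113761 - 1064319 = -685945377040063/644113761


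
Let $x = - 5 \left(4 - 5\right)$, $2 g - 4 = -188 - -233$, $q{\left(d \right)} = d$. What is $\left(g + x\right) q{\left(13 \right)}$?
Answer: $\frac{767}{2} \approx 383.5$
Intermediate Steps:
$g = \frac{49}{2}$ ($g = 2 + \frac{-188 - -233}{2} = 2 + \frac{-188 + 233}{2} = 2 + \frac{1}{2} \cdot 45 = 2 + \frac{45}{2} = \frac{49}{2} \approx 24.5$)
$x = 5$ ($x = \left(-5\right) \left(-1\right) = 5$)
$\left(g + x\right) q{\left(13 \right)} = \left(\frac{49}{2} + 5\right) 13 = \frac{59}{2} \cdot 13 = \frac{767}{2}$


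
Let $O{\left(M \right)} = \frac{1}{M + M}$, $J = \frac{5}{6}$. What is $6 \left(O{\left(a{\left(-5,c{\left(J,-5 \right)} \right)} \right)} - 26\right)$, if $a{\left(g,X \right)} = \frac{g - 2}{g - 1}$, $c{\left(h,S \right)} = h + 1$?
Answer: $- \frac{1074}{7} \approx -153.43$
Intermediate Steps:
$J = \frac{5}{6}$ ($J = 5 \cdot \frac{1}{6} = \frac{5}{6} \approx 0.83333$)
$c{\left(h,S \right)} = 1 + h$
$a{\left(g,X \right)} = \frac{-2 + g}{-1 + g}$
$O{\left(M \right)} = \frac{1}{2 M}$
$6 \left(O{\left(a{\left(-5,c{\left(J,-5 \right)} \right)} \right)} - 26\right) = 6 \left(\frac{1}{2 \frac{-2 - 5}{-1 - 5}} - 26\right) = 6 \left(\frac{1}{2 \frac{1}{-6} \left(-7\right)} - 26\right) = 6 \left(\frac{1}{2 \left(\left(- \frac{1}{6}\right) \left(-7\right)\right)} - 26\right) = 6 \left(\frac{1}{2 \cdot \frac{7}{6}} - 26\right) = 6 \left(\frac{1}{2} \cdot \frac{6}{7} - 26\right) = 6 \left(\frac{3}{7} - 26\right) = 6 \left(- \frac{179}{7}\right) = - \frac{1074}{7}$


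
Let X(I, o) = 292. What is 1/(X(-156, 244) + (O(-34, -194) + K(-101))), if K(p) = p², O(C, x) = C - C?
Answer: 1/10493 ≈ 9.5302e-5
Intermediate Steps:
O(C, x) = 0
1/(X(-156, 244) + (O(-34, -194) + K(-101))) = 1/(292 + (0 + (-101)²)) = 1/(292 + (0 + 10201)) = 1/(292 + 10201) = 1/10493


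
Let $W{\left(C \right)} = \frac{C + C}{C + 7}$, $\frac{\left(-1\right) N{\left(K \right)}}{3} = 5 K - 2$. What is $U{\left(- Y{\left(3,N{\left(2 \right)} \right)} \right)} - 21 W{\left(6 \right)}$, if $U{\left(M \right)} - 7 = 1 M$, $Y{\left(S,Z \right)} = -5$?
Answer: $- \frac{96}{13} \approx -7.3846$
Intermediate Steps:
$N{\left(K \right)} = 6 - 15 K$ ($N{\left(K \right)} = - 3 \left(5 K - 2\right) = - 3 \left(-2 + 5 K\right) = 6 - 15 K$)
$W{\left(C \right)} = \frac{2 C}{7 + C}$
$U{\left(M \right)} = 7 + M$ ($U{\left(M \right)} = 7 + 1 M = 7 + M$)
$U{\left(- Y{\left(3,N{\left(2 \right)} \right)} \right)} - 21 W{\left(6 \right)} = \left(7 - -5\right) - 21 \cdot 2 \cdot 6 \frac{1}{7 + 6} = \left(7 + 5\right) - 21 \cdot 2 \cdot 6 \cdot \frac{1}{13} = 12 - 21 \cdot 2 \cdot 6 \cdot \frac{1}{13} = 12 - \frac{252}{13} = - \frac{96}{13}$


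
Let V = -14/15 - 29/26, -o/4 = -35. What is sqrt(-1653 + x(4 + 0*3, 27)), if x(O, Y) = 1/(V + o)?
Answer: 3*I*sqrt(531629578007)/53801 ≈ 40.657*I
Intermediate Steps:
o = 140 (o = -4*(-35) = 140)
V = -799/390 (V = -14*1/15 - 29*1/26 = -14/15 - 29/26 = -799/390 ≈ -2.0487)
x(O, Y) = 390/53801 (x(O, Y) = 1/(-799/390 + 140) = 1/(53801/390) = 390/53801)
sqrt(-1653 + x(4 + 0*3, 27)) = sqrt(-1653 + 390/53801) = sqrt(-88932663/53801) = 3*I*sqrt(531629578007)/53801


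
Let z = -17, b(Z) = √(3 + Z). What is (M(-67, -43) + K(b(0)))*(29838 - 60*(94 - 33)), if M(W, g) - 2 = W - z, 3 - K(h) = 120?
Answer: -4319370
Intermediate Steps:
K(h) = -117 (K(h) = 3 - 1*120 = 3 - 120 = -117)
M(W, g) = 19 + W (M(W, g) = 2 + (W - 1*(-17)) = 2 + (W + 17) = 2 + (17 + W) = 19 + W)
(M(-67, -43) + K(b(0)))*(29838 - 60*(94 - 33)) = ((19 - 67) - 117)*(29838 - 60*(94 - 33)) = (-48 - 117)*(29838 - 60*61) = -165*(29838 - 3660) = -165*26178 = -4319370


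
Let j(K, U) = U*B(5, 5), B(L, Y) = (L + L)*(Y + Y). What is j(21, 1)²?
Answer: 10000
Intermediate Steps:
B(L, Y) = 4*L*Y (B(L, Y) = (2*L)*(2*Y) = 4*L*Y)
j(K, U) = 100*U (j(K, U) = U*(4*5*5) = U*100 = 100*U)
j(21, 1)² = (100*1)² = 100² = 10000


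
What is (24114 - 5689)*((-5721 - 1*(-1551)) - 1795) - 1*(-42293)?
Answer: -109862832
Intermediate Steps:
(24114 - 5689)*((-5721 - 1*(-1551)) - 1795) - 1*(-42293) = 18425*((-5721 + 1551) - 1795) + 42293 = 18425*(-4170 - 1795) + 42293 = 18425*(-5965) + 42293 = -109905125 + 42293 = -109862832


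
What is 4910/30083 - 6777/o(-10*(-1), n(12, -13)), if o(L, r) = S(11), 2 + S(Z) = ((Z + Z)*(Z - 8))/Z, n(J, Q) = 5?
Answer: -203852851/120332 ≈ -1694.1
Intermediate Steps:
S(Z) = -18 + 2*Z (S(Z) = -2 + ((Z + Z)*(Z - 8))/Z = -2 + ((2*Z)*(-8 + Z))/Z = -2 + (2*Z*(-8 + Z))/Z = -2 + (-16 + 2*Z) = -18 + 2*Z)
o(L, r) = 4 (o(L, r) = -18 + 2*11 = -18 + 22 = 4)
4910/30083 - 6777/o(-10*(-1), n(12, -13)) = 4910/30083 - 6777/4 = -203852851/120332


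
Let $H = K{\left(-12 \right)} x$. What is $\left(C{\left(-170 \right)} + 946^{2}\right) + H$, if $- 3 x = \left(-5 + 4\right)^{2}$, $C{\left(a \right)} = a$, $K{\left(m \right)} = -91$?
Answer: $\frac{2684329}{3} \approx 8.9478 \cdot 10^{5}$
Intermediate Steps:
$x = - \frac{1}{3}$ ($x = - \frac{\left(-5 + 4\right)^{2}}{3} = - \frac{\left(-1\right)^{2}}{3} = \left(- \frac{1}{3}\right) 1 = - \frac{1}{3} \approx -0.33333$)
$H = \frac{91}{3}$ ($H = \left(-91\right) \left(- \frac{1}{3}\right) = \frac{91}{3} \approx 30.333$)
$\left(C{\left(-170 \right)} + 946^{2}\right) + H = \left(-170 + 946^{2}\right) + \frac{91}{3} = \left(-170 + 894916\right) + \frac{91}{3} = 894746 + \frac{91}{3} = \frac{2684329}{3}$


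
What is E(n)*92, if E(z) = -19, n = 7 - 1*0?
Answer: -1748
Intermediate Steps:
n = 7 (n = 7 + 0 = 7)
E(n)*92 = -19*92 = -1748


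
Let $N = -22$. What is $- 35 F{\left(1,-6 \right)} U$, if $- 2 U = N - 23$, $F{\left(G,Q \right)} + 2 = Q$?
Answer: $6300$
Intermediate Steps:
$F{\left(G,Q \right)} = -2 + Q$
$U = \frac{45}{2}$ ($U = - \frac{-22 - 23}{2} = \left(- \frac{1}{2}\right) \left(-45\right) = \frac{45}{2} \approx 22.5$)
$- 35 F{\left(1,-6 \right)} U = - 35 \left(-2 - 6\right) \frac{45}{2} = \left(-35\right) \left(-8\right) \frac{45}{2} = 280 \cdot \frac{45}{2} = 6300$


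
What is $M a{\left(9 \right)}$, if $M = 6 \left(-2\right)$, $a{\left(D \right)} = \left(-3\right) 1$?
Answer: $36$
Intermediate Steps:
$a{\left(D \right)} = -3$
$M = -12$
$M a{\left(9 \right)} = \left(-12\right) \left(-3\right) = 36$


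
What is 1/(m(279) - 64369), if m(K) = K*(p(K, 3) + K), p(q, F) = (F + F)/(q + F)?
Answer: 47/633463 ≈ 7.4195e-5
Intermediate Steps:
p(q, F) = 2*F/(F + q) (p(q, F) = (2*F)/(F + q) = 2*F/(F + q))
m(K) = K*(K + 6/(3 + K)) (m(K) = K*(2*3/(3 + K) + K) = K*(6/(3 + K) + K) = K*(K + 6/(3 + K)))
1/(m(279) - 64369) = 1/(279*(6 + 279*(3 + 279))/(3 + 279) - 64369) = 1/(279*(6 + 279*282)/282 - 64369) = 1/(279*(1/282)*(6 + 78678) - 64369) = 1/(279*(1/282)*78684 - 64369) = 1/(3658806/47 - 64369) = 1/(633463/47) = 47/633463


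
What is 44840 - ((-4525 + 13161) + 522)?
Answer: 35682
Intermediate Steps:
44840 - ((-4525 + 13161) + 522) = 44840 - (8636 + 522) = 44840 - 1*9158 = 44840 - 9158 = 35682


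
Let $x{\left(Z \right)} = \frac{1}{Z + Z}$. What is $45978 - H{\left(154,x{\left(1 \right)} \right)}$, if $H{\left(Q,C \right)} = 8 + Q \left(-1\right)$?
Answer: $46124$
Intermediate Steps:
$x{\left(Z \right)} = \frac{1}{2 Z}$
$H{\left(Q,C \right)} = 8 - Q$
$45978 - H{\left(154,x{\left(1 \right)} \right)} = 45978 - \left(8 - 154\right) = 45978 - -146 = 45978 + 146 = 46124$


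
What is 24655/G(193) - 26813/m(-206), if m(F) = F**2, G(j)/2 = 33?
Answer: 522244961/1400388 ≈ 372.93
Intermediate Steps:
G(j) = 66 (G(j) = 2*33 = 66)
24655/G(193) - 26813/m(-206) = 24655/66 - 26813/((-206)**2) = 24655*(1/66) - 26813/42436 = 24655/66 - 26813*1/42436 = 24655/66 - 26813/42436 = 522244961/1400388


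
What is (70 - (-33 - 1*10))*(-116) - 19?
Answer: -13127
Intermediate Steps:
(70 - (-33 - 1*10))*(-116) - 19 = (70 - (-33 - 10))*(-116) - 19 = (70 - 1*(-43))*(-116) - 19 = (70 + 43)*(-116) - 19 = 113*(-116) - 19 = -13108 - 19 = -13127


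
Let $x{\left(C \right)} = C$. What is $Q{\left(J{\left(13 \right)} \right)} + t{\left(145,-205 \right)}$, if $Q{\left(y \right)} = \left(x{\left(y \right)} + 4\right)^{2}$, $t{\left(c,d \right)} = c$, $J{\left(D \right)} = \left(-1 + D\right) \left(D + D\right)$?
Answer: $100001$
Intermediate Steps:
$J{\left(D \right)} = 2 D \left(-1 + D\right)$ ($J{\left(D \right)} = \left(-1 + D\right) 2 D = 2 D \left(-1 + D\right)$)
$Q{\left(y \right)} = \left(4 + y\right)^{2}$ ($Q{\left(y \right)} = \left(y + 4\right)^{2} = \left(4 + y\right)^{2}$)
$Q{\left(J{\left(13 \right)} \right)} + t{\left(145,-205 \right)} = \left(4 + 2 \cdot 13 \left(-1 + 13\right)\right)^{2} + 145 = \left(4 + 2 \cdot 13 \cdot 12\right)^{2} + 145 = \left(4 + 312\right)^{2} + 145 = 316^{2} + 145 = 99856 + 145 = 100001$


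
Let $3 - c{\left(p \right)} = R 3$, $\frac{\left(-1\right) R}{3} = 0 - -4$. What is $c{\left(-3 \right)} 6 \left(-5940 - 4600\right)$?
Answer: $-2466360$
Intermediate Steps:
$R = -12$ ($R = - 3 \left(0 - -4\right) = - 3 \left(0 + 4\right) = \left(-3\right) 4 = -12$)
$c{\left(p \right)} = 39$ ($c{\left(p \right)} = 3 - \left(-12\right) 3 = 3 - -36 = 3 + 36 = 39$)
$c{\left(-3 \right)} 6 \left(-5940 - 4600\right) = 39 \cdot 6 \left(-5940 - 4600\right) = 234 \left(-5940 - 4600\right) = 234 \left(-10540\right) = -2466360$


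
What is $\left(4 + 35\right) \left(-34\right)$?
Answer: $-1326$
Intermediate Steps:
$\left(4 + 35\right) \left(-34\right) = 39 \left(-34\right) = -1326$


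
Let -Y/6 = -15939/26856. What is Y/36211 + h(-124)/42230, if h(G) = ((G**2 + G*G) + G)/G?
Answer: -937161041/162968019340 ≈ -0.0057506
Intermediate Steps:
h(G) = (G + 2*G**2)/G (h(G) = ((G**2 + G**2) + G)/G = (2*G**2 + G)/G = (G + 2*G**2)/G)
Y = 5313/1492 (Y = -(-95634)/26856 = -6*(-1771/2984) = 5313/1492 ≈ 3.5610)
Y/36211 + h(-124)/42230 = (5313/1492)/36211 + (1 + 2*(-124))/42230 = (5313/1492)*(1/36211) + (1 - 248)*(1/42230) = 759/7718116 - 247*1/42230 = 759/7718116 - 247/42230 = -937161041/162968019340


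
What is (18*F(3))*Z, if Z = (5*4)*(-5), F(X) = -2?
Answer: 3600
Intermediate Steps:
Z = -100 (Z = 20*(-5) = -100)
(18*F(3))*Z = (18*(-2))*(-100) = -36*(-100) = 3600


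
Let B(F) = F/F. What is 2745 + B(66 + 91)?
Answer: 2746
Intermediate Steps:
B(F) = 1
2745 + B(66 + 91) = 2745 + 1 = 2746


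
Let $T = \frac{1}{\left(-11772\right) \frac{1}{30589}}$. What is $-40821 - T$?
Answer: $- \frac{480514223}{11772} \approx -40818.0$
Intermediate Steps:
$T = - \frac{30589}{11772}$ ($T = \frac{1}{\left(-11772\right) \frac{1}{30589}} = \frac{1}{- \frac{11772}{30589}} = - \frac{30589}{11772} \approx -2.5985$)
$-40821 - T = -40821 - - \frac{30589}{11772} = -40821 + \frac{30589}{11772} = - \frac{480514223}{11772}$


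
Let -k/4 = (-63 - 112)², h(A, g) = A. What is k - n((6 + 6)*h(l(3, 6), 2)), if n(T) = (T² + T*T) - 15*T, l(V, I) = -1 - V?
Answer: -127828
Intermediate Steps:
n(T) = -15*T + 2*T² (n(T) = (T² + T²) - 15*T = 2*T² - 15*T = -15*T + 2*T²)
k = -122500 (k = -4*(-63 - 112)² = -4*(-175)² = -4*30625 = -122500)
k - n((6 + 6)*h(l(3, 6), 2)) = -122500 - (6 + 6)*(-1 - 1*3)*(-15 + 2*((6 + 6)*(-1 - 1*3))) = -122500 - 12*(-1 - 3)*(-15 + 2*(12*(-1 - 3))) = -122500 - 12*(-4)*(-15 + 2*(12*(-4))) = -122500 - (-48)*(-15 + 2*(-48)) = -122500 - (-48)*(-15 - 96) = -122500 - (-48)*(-111) = -122500 - 1*5328 = -122500 - 5328 = -127828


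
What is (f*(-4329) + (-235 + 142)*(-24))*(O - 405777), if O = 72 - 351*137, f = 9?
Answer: 16667326368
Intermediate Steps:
O = -48015 (O = 72 - 48087 = -48015)
(f*(-4329) + (-235 + 142)*(-24))*(O - 405777) = (9*(-4329) + (-235 + 142)*(-24))*(-48015 - 405777) = (-38961 - 93*(-24))*(-453792) = (-38961 + 2232)*(-453792) = -36729*(-453792) = 16667326368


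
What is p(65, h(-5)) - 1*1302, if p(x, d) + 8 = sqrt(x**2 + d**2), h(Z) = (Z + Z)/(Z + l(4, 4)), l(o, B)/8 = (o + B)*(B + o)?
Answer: -1310 + 5*sqrt(43441285)/507 ≈ -1245.0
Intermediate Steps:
l(o, B) = 8*(B + o)**2 (l(o, B) = 8*((o + B)*(B + o)) = 8*((B + o)*(B + o)) = 8*(B + o)**2)
h(Z) = 2*Z/(512 + Z) (h(Z) = (Z + Z)/(Z + 8*(4 + 4)**2) = (2*Z)/(Z + 8*8**2) = (2*Z)/(Z + 8*64) = (2*Z)/(Z + 512) = (2*Z)/(512 + Z) = 2*Z/(512 + Z))
p(x, d) = -8 + sqrt(d**2 + x**2) (p(x, d) = -8 + sqrt(x**2 + d**2) = -8 + sqrt(d**2 + x**2))
p(65, h(-5)) - 1*1302 = (-8 + sqrt((2*(-5)/(512 - 5))**2 + 65**2)) - 1*1302 = (-8 + sqrt((2*(-5)/507)**2 + 4225)) - 1302 = (-8 + sqrt((2*(-5)*(1/507))**2 + 4225)) - 1302 = (-8 + sqrt((-10/507)**2 + 4225)) - 1302 = (-8 + sqrt(100/257049 + 4225)) - 1302 = (-8 + sqrt(1086032125/257049)) - 1302 = (-8 + 5*sqrt(43441285)/507) - 1302 = -1310 + 5*sqrt(43441285)/507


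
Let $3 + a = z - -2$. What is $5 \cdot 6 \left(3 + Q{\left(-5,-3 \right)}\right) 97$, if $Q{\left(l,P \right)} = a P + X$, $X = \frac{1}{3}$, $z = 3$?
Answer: $-7760$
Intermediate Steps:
$X = \frac{1}{3} \approx 0.33333$
$a = 2$ ($a = -3 + \left(3 - -2\right) = -3 + \left(3 + 2\right) = -3 + 5 = 2$)
$Q{\left(l,P \right)} = \frac{1}{3} + 2 P$ ($Q{\left(l,P \right)} = 2 P + \frac{1}{3} = \frac{1}{3} + 2 P$)
$5 \cdot 6 \left(3 + Q{\left(-5,-3 \right)}\right) 97 = 5 \cdot 6 \left(3 + \left(\frac{1}{3} + 2 \left(-3\right)\right)\right) 97 = 30 \left(3 + \left(\frac{1}{3} - 6\right)\right) 97 = 30 \left(3 - \frac{17}{3}\right) 97 = 30 \left(- \frac{8}{3}\right) 97 = \left(-80\right) 97 = -7760$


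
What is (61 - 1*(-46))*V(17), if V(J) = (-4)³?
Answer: -6848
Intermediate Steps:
V(J) = -64
(61 - 1*(-46))*V(17) = (61 - 1*(-46))*(-64) = (61 + 46)*(-64) = 107*(-64) = -6848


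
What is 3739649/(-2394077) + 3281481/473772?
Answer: 2028125734003/378082216148 ≈ 5.3642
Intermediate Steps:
3739649/(-2394077) + 3281481/473772 = 3739649*(-1/2394077) + 3281481*(1/473772) = -3739649/2394077 + 1093827/157924 = 2028125734003/378082216148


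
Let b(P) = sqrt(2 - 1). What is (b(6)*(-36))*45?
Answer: -1620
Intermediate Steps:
b(P) = 1 (b(P) = sqrt(1) = 1)
(b(6)*(-36))*45 = (1*(-36))*45 = -36*45 = -1620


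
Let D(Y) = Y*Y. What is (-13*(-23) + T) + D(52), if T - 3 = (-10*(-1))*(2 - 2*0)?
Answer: 3026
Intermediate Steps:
D(Y) = Y**2
T = 23 (T = 3 + (-10*(-1))*(2 - 2*0) = 3 + 10*(2 + 0) = 3 + 10*2 = 3 + 20 = 23)
(-13*(-23) + T) + D(52) = (-13*(-23) + 23) + 52**2 = (299 + 23) + 2704 = 322 + 2704 = 3026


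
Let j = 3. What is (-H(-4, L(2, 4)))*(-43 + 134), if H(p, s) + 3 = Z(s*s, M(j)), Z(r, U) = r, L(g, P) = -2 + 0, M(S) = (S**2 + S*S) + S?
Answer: -91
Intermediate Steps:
M(S) = S + 2*S**2 (M(S) = (S**2 + S**2) + S = 2*S**2 + S = S + 2*S**2)
L(g, P) = -2
H(p, s) = -3 + s**2 (H(p, s) = -3 + s*s = -3 + s**2)
(-H(-4, L(2, 4)))*(-43 + 134) = (-(-3 + (-2)**2))*(-43 + 134) = -(-3 + 4)*91 = -1*1*91 = -1*91 = -91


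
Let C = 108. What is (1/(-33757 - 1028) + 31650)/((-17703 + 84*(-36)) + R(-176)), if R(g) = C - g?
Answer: -1100945249/711109755 ≈ -1.5482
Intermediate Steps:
R(g) = 108 - g
(1/(-33757 - 1028) + 31650)/((-17703 + 84*(-36)) + R(-176)) = (1/(-33757 - 1028) + 31650)/((-17703 + 84*(-36)) + (108 - 1*(-176))) = (1/(-34785) + 31650)/((-17703 - 3024) + (108 + 176)) = (-1/34785 + 31650)/(-20727 + 284) = (1100945249/34785)/(-20443) = (1100945249/34785)*(-1/20443) = -1100945249/711109755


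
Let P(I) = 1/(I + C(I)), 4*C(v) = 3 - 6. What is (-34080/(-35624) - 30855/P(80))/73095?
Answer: -2903662121/86797876 ≈ -33.453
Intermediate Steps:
C(v) = -¾ (C(v) = (3 - 6)/4 = (¼)*(-3) = -¾)
P(I) = 1/(-¾ + I) (P(I) = 1/(I - ¾) = 1/(-¾ + I))
(-34080/(-35624) - 30855/P(80))/73095 = (-34080/(-35624) - 30855/(4/(-3 + 4*80)))/73095 = (-34080*(-1/35624) - 30855/(4/(-3 + 320)))*(1/73095) = (4260/4453 - 30855/(4/317))*(1/73095) = (4260/4453 - 30855/(4*(1/317)))*(1/73095) = (4260/4453 - 30855/4/317)*(1/73095) = (4260/4453 - 30855*317/4)*(1/73095) = (4260/4453 - 9781035/4)*(1/73095) = -43554931815/17812*1/73095 = -2903662121/86797876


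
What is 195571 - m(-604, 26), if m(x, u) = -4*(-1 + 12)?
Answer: 195615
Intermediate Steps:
m(x, u) = -44 (m(x, u) = -4*11 = -44)
195571 - m(-604, 26) = 195571 - 1*(-44) = 195571 + 44 = 195615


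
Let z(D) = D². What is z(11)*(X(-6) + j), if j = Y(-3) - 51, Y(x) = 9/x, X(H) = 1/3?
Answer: -19481/3 ≈ -6493.7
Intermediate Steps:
X(H) = ⅓
j = -54 (j = 9/(-3) - 51 = 9*(-⅓) - 51 = -3 - 51 = -54)
z(11)*(X(-6) + j) = 11²*(⅓ - 54) = 121*(-161/3) = -19481/3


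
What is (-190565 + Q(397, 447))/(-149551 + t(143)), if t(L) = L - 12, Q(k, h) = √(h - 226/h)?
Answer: 38113/29884 - √89213601/66790740 ≈ 1.2752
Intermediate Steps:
t(L) = -12 + L
(-190565 + Q(397, 447))/(-149551 + t(143)) = (-190565 + √(447 - 226/447))/(-149551 + (-12 + 143)) = (-190565 + √(447 - 226*1/447))/(-149551 + 131) = (-190565 + √(447 - 226/447))/(-149420) = (-190565 + √(199583/447))*(-1/149420) = (-190565 + √89213601/447)*(-1/149420) = 38113/29884 - √89213601/66790740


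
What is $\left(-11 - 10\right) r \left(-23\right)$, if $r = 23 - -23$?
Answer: $22218$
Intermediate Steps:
$r = 46$ ($r = 23 + 23 = 46$)
$\left(-11 - 10\right) r \left(-23\right) = \left(-11 - 10\right) 46 \left(-23\right) = \left(-21\right) 46 \left(-23\right) = \left(-966\right) \left(-23\right) = 22218$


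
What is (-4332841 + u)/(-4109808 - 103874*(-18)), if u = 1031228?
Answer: 3301613/2240076 ≈ 1.4739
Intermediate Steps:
(-4332841 + u)/(-4109808 - 103874*(-18)) = (-4332841 + 1031228)/(-4109808 - 103874*(-18)) = -3301613/(-4109808 + 1869732) = -3301613/(-2240076) = -3301613*(-1/2240076) = 3301613/2240076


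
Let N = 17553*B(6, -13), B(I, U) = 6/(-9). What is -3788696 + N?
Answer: -3800398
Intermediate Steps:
B(I, U) = -⅔ (B(I, U) = 6*(-⅑) = -⅔)
N = -11702 (N = 17553*(-⅔) = -11702)
-3788696 + N = -3788696 - 11702 = -3800398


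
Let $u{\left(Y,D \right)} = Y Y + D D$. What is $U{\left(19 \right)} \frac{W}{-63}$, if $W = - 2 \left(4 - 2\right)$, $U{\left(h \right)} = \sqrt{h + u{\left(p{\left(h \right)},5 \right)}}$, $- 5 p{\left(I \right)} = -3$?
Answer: $\frac{4 \sqrt{1109}}{315} \approx 0.42288$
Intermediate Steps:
$p{\left(I \right)} = \frac{3}{5}$ ($p{\left(I \right)} = \left(- \frac{1}{5}\right) \left(-3\right) = \frac{3}{5}$)
$u{\left(Y,D \right)} = D^{2} + Y^{2}$ ($u{\left(Y,D \right)} = Y^{2} + D^{2} = D^{2} + Y^{2}$)
$U{\left(h \right)} = \sqrt{\frac{634}{25} + h}$ ($U{\left(h \right)} = \sqrt{h + \left(5^{2} + \left(\frac{3}{5}\right)^{2}\right)} = \sqrt{h + \left(25 + \frac{9}{25}\right)} = \sqrt{h + \frac{634}{25}} = \sqrt{\frac{634}{25} + h}$)
$W = -4$ ($W = \left(-2\right) 2 = -4$)
$U{\left(19 \right)} \frac{W}{-63} = \frac{\sqrt{634 + 25 \cdot 19}}{5} \left(- \frac{4}{-63}\right) = \frac{\sqrt{634 + 475}}{5} \left(\left(-4\right) \left(- \frac{1}{63}\right)\right) = \frac{\sqrt{1109}}{5} \cdot \frac{4}{63} = \frac{4 \sqrt{1109}}{315}$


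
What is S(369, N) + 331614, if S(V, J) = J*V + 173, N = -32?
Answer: 319979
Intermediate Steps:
S(V, J) = 173 + J*V
S(369, N) + 331614 = (173 - 32*369) + 331614 = (173 - 11808) + 331614 = -11635 + 331614 = 319979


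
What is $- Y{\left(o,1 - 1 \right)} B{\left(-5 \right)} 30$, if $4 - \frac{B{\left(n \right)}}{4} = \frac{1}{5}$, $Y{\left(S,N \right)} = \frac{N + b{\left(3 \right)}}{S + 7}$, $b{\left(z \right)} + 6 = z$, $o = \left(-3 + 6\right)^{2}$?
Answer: $\frac{171}{2} \approx 85.5$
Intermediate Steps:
$o = 9$ ($o = 3^{2} = 9$)
$b{\left(z \right)} = -6 + z$
$Y{\left(S,N \right)} = \frac{-3 + N}{7 + S}$ ($Y{\left(S,N \right)} = \frac{N + \left(-6 + 3\right)}{S + 7} = \frac{N - 3}{7 + S} = \frac{-3 + N}{7 + S}$)
$B{\left(n \right)} = \frac{76}{5}$ ($B{\left(n \right)} = 16 - \frac{4}{5} = \frac{76}{5}$)
$- Y{\left(o,1 - 1 \right)} B{\left(-5 \right)} 30 = - \frac{-3 + \left(1 - 1\right)}{7 + 9} \cdot \frac{76}{5} \cdot 30 = - \frac{-3 + \left(1 - 1\right)}{16} \cdot \frac{76}{5} \cdot 30 = - \frac{-3 + 0}{16} \cdot \frac{76}{5} \cdot 30 = - \frac{1}{16} \left(-3\right) \frac{76}{5} \cdot 30 = - \left(- \frac{3}{16}\right) \frac{76}{5} \cdot 30 = - \frac{\left(-57\right) 30}{20} = \left(-1\right) \left(- \frac{171}{2}\right) = \frac{171}{2}$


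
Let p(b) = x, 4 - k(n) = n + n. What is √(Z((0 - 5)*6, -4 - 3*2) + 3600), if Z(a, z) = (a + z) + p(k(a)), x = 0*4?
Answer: 2*√890 ≈ 59.666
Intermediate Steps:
x = 0
k(n) = 4 - 2*n (k(n) = 4 - (n + n) = 4 - 2*n)
p(b) = 0
Z(a, z) = a + z (Z(a, z) = (a + z) + 0 = a + z)
√(Z((0 - 5)*6, -4 - 3*2) + 3600) = √(((0 - 5)*6 + (-4 - 3*2)) + 3600) = √((-5*6 + (-4 - 6)) + 3600) = √((-30 - 10) + 3600) = √(-40 + 3600) = √3560 = 2*√890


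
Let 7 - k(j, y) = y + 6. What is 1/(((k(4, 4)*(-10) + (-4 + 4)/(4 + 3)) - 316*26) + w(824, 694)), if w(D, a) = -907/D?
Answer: -824/6746171 ≈ -0.00012214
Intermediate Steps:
k(j, y) = 1 - y (k(j, y) = 7 - (y + 6) = 7 - (6 + y) = 7 + (-6 - y) = 1 - y)
1/(((k(4, 4)*(-10) + (-4 + 4)/(4 + 3)) - 316*26) + w(824, 694)) = 1/((((1 - 1*4)*(-10) + (-4 + 4)/(4 + 3)) - 316*26) - 907/824) = 1/((((1 - 4)*(-10) + 0/7) - 8216) - 907*1/824) = 1/(((-3*(-10) + 0*(⅐)) - 8216) - 907/824) = 1/(((30 + 0) - 8216) - 907/824) = 1/((30 - 8216) - 907/824) = 1/(-8186 - 907/824) = 1/(-6746171/824) = -824/6746171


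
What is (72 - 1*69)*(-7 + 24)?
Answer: 51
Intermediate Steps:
(72 - 1*69)*(-7 + 24) = (72 - 69)*17 = 3*17 = 51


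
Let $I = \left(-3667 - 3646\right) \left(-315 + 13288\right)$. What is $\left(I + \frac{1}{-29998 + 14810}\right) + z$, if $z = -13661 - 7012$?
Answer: $- \frac{1441223067737}{15188} \approx -9.4892 \cdot 10^{7}$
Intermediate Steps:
$I = -94871549$ ($I = \left(-7313\right) 12973 = -94871549$)
$z = -20673$
$\left(I + \frac{1}{-29998 + 14810}\right) + z = \left(-94871549 + \frac{1}{-29998 + 14810}\right) - 20673 = \left(-94871549 + \frac{1}{-15188}\right) - 20673 = \left(-94871549 - \frac{1}{15188}\right) - 20673 = - \frac{1440909086213}{15188} - 20673 = - \frac{1441223067737}{15188}$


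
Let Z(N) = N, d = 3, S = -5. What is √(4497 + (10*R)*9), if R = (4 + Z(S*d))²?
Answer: √15387 ≈ 124.04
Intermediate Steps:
R = 121 (R = (4 - 5*3)² = (4 - 15)² = (-11)² = 121)
√(4497 + (10*R)*9) = √(4497 + (10*121)*9) = √(4497 + 1210*9) = √(4497 + 10890) = √15387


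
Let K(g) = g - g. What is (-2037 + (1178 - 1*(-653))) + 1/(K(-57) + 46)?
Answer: -9475/46 ≈ -205.98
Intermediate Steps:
K(g) = 0
(-2037 + (1178 - 1*(-653))) + 1/(K(-57) + 46) = (-2037 + (1178 - 1*(-653))) + 1/(0 + 46) = (-2037 + (1178 + 653)) + 1/46 = (-2037 + 1831) + 1/46 = -206 + 1/46 = -9475/46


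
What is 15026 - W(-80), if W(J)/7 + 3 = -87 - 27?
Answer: 15845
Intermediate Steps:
W(J) = -819 (W(J) = -21 + 7*(-87 - 27) = -21 + 7*(-114) = -21 - 798 = -819)
15026 - W(-80) = 15026 - 1*(-819) = 15026 + 819 = 15845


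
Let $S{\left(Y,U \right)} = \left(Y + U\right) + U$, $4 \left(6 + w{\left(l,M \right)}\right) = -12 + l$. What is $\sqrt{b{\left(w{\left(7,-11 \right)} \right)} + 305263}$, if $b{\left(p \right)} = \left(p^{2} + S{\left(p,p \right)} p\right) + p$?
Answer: $7 \sqrt{6234} \approx 552.69$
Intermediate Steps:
$w{\left(l,M \right)} = -9 + \frac{l}{4}$ ($w{\left(l,M \right)} = -6 + \frac{-12 + l}{4} = -6 + \left(-3 + \frac{l}{4}\right) = -9 + \frac{l}{4}$)
$S{\left(Y,U \right)} = Y + 2 U$ ($S{\left(Y,U \right)} = \left(U + Y\right) + U = Y + 2 U$)
$b{\left(p \right)} = p + 4 p^{2}$ ($b{\left(p \right)} = \left(p^{2} + \left(p + 2 p\right) p\right) + p = \left(p^{2} + 3 p p\right) + p = \left(p^{2} + 3 p^{2}\right) + p = 4 p^{2} + p = p + 4 p^{2}$)
$\sqrt{b{\left(w{\left(7,-11 \right)} \right)} + 305263} = \sqrt{\left(-9 + \frac{1}{4} \cdot 7\right) \left(1 + 4 \left(-9 + \frac{1}{4} \cdot 7\right)\right) + 305263} = \sqrt{\left(-9 + \frac{7}{4}\right) \left(1 + 4 \left(-9 + \frac{7}{4}\right)\right) + 305263} = \sqrt{- \frac{29 \left(1 + 4 \left(- \frac{29}{4}\right)\right)}{4} + 305263} = \sqrt{- \frac{29 \left(1 - 29\right)}{4} + 305263} = \sqrt{\left(- \frac{29}{4}\right) \left(-28\right) + 305263} = \sqrt{203 + 305263} = \sqrt{305466} = 7 \sqrt{6234}$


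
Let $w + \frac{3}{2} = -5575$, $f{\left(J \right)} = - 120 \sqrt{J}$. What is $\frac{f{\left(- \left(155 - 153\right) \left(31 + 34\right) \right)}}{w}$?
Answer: $\frac{240 i \sqrt{130}}{11153} \approx 0.24535 i$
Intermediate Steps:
$w = - \frac{11153}{2}$ ($w = - \frac{3}{2} - 5575 = - \frac{11153}{2} \approx -5576.5$)
$\frac{f{\left(- \left(155 - 153\right) \left(31 + 34\right) \right)}}{w} = \frac{\left(-120\right) \sqrt{- \left(155 - 153\right) \left(31 + 34\right)}}{- \frac{11153}{2}} = - 120 \sqrt{- 2 \cdot 65} \left(- \frac{2}{11153}\right) = - 120 \sqrt{\left(-1\right) 130} \left(- \frac{2}{11153}\right) = - 120 \sqrt{-130} \left(- \frac{2}{11153}\right) = - 120 i \sqrt{130} \left(- \frac{2}{11153}\right) = \frac{240 i \sqrt{130}}{11153}$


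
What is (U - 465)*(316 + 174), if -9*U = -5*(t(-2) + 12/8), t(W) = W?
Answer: -2051875/9 ≈ -2.2799e+5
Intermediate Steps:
U = -5/18 (U = -(-5)*(-2 + 12/8)/9 = -(-5)*(-2 + 12*(⅛))/9 = -(-5)*(-2 + 3/2)/9 = -(-5)*(-1)/(9*2) = -⅑*5/2 = -5/18 ≈ -0.27778)
(U - 465)*(316 + 174) = (-5/18 - 465)*(316 + 174) = -8375/18*490 = -2051875/9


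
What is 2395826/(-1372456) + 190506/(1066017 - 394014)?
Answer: -224756859457/153715758228 ≈ -1.4622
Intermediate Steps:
2395826/(-1372456) + 190506/(1066017 - 394014) = 2395826*(-1/1372456) + 190506/672003 = -1197913/686228 + 190506*(1/672003) = -1197913/686228 + 63502/224001 = -224756859457/153715758228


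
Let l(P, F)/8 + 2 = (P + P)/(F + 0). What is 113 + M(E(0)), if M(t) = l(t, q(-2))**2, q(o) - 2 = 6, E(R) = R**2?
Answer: 369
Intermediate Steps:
q(o) = 8 (q(o) = 2 + 6 = 8)
l(P, F) = -16 + 16*P/F (l(P, F) = -16 + 8*((P + P)/(F + 0)) = -16 + 8*((2*P)/F) = -16 + 8*(2*P/F) = -16 + 16*P/F)
M(t) = (-16 + 2*t)**2 (M(t) = (-16 + 16*t/8)**2 = (-16 + 16*t*(1/8))**2 = (-16 + 2*t)**2)
113 + M(E(0)) = 113 + 4*(-8 + 0**2)**2 = 113 + 4*(-8 + 0)**2 = 113 + 4*(-8)**2 = 113 + 4*64 = 113 + 256 = 369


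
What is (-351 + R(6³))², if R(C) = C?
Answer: 18225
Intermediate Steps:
(-351 + R(6³))² = (-351 + 6³)² = (-351 + 216)² = (-135)² = 18225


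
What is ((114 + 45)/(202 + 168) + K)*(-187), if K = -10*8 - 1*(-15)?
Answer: 4467617/370 ≈ 12075.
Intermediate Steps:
K = -65 (K = -80 + 15 = -65)
((114 + 45)/(202 + 168) + K)*(-187) = ((114 + 45)/(202 + 168) - 65)*(-187) = (159/370 - 65)*(-187) = -23891/370*(-187) = 4467617/370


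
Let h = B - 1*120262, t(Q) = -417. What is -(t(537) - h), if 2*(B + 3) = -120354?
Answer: -180025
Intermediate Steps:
B = -60180 (B = -3 + (½)*(-120354) = -3 - 60177 = -60180)
h = -180442 (h = -60180 - 1*120262 = -60180 - 120262 = -180442)
-(t(537) - h) = -(-417 - 1*(-180442)) = -(-417 + 180442) = -1*180025 = -180025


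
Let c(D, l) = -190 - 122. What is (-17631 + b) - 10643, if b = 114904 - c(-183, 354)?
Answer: 86942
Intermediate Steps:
c(D, l) = -312
b = 115216 (b = 114904 - 1*(-312) = 114904 + 312 = 115216)
(-17631 + b) - 10643 = (-17631 + 115216) - 10643 = 97585 - 10643 = 86942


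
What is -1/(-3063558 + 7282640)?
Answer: -1/4219082 ≈ -2.3702e-7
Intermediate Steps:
-1/(-3063558 + 7282640) = -1/4219082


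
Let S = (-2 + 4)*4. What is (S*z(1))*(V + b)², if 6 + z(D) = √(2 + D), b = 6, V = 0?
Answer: -1728 + 288*√3 ≈ -1229.2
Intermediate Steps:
z(D) = -6 + √(2 + D)
S = 8 (S = 2*4 = 8)
(S*z(1))*(V + b)² = (8*(-6 + √(2 + 1)))*(0 + 6)² = (8*(-6 + √3))*6² = (-48 + 8*√3)*36 = -1728 + 288*√3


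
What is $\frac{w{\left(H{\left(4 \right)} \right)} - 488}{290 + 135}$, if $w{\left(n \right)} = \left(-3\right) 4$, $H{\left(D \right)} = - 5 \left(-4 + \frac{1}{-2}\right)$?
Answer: $- \frac{20}{17} \approx -1.1765$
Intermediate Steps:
$H{\left(D \right)} = \frac{45}{2}$ ($H{\left(D \right)} = - 5 \left(-4 - \frac{1}{2}\right) = \left(-5\right) \left(- \frac{9}{2}\right) = \frac{45}{2}$)
$w{\left(n \right)} = -12$
$\frac{w{\left(H{\left(4 \right)} \right)} - 488}{290 + 135} = \frac{-12 - 488}{290 + 135} = - \frac{500}{425} = \left(-500\right) \frac{1}{425} = - \frac{20}{17}$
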